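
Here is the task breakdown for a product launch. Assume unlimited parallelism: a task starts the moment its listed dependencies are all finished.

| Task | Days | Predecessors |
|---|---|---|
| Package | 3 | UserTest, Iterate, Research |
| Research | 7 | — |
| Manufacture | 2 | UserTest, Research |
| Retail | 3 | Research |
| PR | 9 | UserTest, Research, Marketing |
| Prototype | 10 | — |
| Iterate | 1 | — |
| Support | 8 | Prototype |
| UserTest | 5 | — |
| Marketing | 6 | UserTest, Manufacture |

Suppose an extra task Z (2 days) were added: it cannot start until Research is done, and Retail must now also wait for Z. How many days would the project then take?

Originally the project takes 24 days.
With Z inserted, Retail now waits for max(Research, Z).
New critical path: Research→Manufacture→Marketing→PR = 7+2+6+9 = 24 ⇒ 24 days.

24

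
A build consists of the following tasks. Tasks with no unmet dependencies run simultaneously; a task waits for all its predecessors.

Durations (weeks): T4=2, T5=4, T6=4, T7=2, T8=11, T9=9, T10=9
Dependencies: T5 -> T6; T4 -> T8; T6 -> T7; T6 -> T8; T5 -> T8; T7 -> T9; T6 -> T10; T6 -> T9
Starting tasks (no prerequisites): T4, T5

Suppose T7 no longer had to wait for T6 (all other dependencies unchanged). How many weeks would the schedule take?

19

Before: longest chain T5→T6→T7→T9 = 4+4+2+9 = 19, finish 19.
Without T6→T7, T7's earliest start moves from 8 to 0.
The longest chain is now T5→T6→T8 = 4+4+11 = 19, so the schedule takes 19 weeks.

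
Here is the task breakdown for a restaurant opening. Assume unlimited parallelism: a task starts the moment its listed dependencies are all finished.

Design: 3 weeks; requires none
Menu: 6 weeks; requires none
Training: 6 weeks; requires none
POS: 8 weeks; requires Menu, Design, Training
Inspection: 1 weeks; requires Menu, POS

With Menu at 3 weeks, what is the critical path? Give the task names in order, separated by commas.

Training, POS, Inspection

Baseline: Menu→POS→Inspection = 6+8+1 = 15 → 15 weeks.
Menu lies on that path, so at 3 weeks the path becomes 12 weeks.
New critical path: Training→POS→Inspection = 6+8+1 = 15 ⇒ 15 weeks.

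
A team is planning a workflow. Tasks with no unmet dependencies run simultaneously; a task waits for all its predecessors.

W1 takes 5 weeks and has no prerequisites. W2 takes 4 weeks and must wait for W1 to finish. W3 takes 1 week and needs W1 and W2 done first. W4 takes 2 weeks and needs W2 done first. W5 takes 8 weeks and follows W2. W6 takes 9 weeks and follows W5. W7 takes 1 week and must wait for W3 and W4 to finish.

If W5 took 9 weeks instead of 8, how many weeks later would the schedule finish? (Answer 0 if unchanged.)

Actual critical path: W1→W2→W5→W6 = 5+4+8+9 = 26 ⇒ 26 weeks.
W5 lies on that path, so at 9 weeks the path becomes 27 weeks.
That remains the longest chain; total 27 weeks.
Change in finish: 27 − 26 = +1 weeks.

1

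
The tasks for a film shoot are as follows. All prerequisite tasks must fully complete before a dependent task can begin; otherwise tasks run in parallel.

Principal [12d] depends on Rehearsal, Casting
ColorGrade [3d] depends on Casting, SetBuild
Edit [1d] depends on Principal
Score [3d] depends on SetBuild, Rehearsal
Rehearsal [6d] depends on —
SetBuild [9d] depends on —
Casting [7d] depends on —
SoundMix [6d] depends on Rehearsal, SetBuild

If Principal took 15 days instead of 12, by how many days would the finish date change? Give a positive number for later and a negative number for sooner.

Actual critical path: Casting→Principal→Edit = 7+12+1 = 20 ⇒ 20 days.
Principal is on the critical path; changing it to 15 makes that path 23 days.
That remains the longest chain; total 23 days.
Change in finish: 23 − 20 = +3 days.

3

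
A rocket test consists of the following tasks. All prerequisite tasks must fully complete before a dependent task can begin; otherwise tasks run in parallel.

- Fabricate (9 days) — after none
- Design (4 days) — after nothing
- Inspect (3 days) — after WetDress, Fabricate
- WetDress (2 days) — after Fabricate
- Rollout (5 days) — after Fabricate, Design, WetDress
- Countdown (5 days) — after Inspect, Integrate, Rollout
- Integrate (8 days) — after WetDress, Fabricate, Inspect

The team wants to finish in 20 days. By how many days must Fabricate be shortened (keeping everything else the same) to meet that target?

Current finish: 27 days; target: 20.
Fabricate is on every critical path, so each day cut from Fabricate cuts the finish by one (this holds down to a finish of 19).
Need 27 − 20 = 7 days off Fabricate → Fabricate becomes 2 days, finish becomes 20.

7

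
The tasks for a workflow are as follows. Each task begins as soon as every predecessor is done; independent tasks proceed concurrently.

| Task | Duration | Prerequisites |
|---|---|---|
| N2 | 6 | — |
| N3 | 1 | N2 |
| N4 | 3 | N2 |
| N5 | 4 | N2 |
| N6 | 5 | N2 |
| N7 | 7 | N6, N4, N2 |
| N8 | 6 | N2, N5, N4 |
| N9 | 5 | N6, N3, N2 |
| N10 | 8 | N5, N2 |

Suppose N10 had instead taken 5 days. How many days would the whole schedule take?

The binding path is N2→N5→N10 = 6+4+8 = 18; finish at 18 days.
N10 lies on that path, so at 5 days the path becomes 15 days.
Now N2→N6→N7 = 6+5+7 = 18 is longest, so the finish becomes 18 days.

18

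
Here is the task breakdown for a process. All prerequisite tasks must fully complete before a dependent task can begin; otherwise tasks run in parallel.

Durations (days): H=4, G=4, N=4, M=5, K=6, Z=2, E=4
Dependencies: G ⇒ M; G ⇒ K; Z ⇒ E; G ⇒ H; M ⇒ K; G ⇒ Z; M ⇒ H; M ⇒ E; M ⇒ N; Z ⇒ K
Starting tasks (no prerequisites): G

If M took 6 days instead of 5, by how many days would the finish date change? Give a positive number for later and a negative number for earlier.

Critical path before the change: G→M→K = 4+5+6 = 15 giving 15 days.
M lies on that path, so at 6 days the path becomes 16 days.
That remains the longest chain; total 16 days.
Change in finish: 16 − 15 = +1 days.

1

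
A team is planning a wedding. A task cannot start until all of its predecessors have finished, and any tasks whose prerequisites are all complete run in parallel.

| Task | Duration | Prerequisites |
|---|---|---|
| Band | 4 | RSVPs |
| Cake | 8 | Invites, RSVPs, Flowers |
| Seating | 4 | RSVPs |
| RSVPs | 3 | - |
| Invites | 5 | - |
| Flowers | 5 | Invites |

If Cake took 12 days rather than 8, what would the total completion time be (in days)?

22

The binding path is Invites→Flowers→Cake = 5+5+8 = 18; finish at 18 days.
Since Cake is critical, the +4 change carries straight to that chain (now 22 days).
That remains the longest chain; total 22 days.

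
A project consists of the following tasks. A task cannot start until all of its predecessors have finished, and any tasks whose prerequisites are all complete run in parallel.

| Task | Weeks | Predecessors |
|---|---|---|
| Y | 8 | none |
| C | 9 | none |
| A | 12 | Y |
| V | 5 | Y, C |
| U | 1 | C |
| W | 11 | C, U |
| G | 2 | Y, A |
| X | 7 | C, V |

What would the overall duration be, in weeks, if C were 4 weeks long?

As given, the longest chain is Y→A→G = 8+12+2 = 22, so the finish is 22 weeks.
The longest path through C is only 21 weeks, so C has float 1.
No other chain overtakes it, so the finish is 22 weeks.

22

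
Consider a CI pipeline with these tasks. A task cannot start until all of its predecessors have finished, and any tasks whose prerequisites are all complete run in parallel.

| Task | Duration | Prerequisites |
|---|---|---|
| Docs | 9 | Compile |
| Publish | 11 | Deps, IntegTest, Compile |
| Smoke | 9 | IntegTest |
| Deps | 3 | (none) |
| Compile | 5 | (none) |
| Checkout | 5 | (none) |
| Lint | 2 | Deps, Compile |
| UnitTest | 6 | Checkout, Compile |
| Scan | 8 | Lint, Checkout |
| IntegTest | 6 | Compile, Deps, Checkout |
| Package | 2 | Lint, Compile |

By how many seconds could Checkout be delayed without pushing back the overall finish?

Critical path: Checkout→IntegTest→Publish = 5+6+11 = 22, so the finish is 22 seconds.
Checkout finishes as early as 5 and must finish by 5.
Slack of Checkout = 0 − 0 = 0 seconds.

0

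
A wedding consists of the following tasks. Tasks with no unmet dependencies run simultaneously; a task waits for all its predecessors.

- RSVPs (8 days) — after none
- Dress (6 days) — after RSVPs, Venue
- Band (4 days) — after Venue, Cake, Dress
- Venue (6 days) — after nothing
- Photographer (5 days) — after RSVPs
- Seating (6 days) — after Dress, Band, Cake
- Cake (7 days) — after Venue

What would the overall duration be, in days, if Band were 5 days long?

25

Critical path before the change: RSVPs→Dress→Band→Seating = 8+6+4+6 = 24 giving 24 days.
Since Band is critical, the +1 change carries straight to that chain (now 25 days).
No other chain overtakes it, so the finish is 25 days.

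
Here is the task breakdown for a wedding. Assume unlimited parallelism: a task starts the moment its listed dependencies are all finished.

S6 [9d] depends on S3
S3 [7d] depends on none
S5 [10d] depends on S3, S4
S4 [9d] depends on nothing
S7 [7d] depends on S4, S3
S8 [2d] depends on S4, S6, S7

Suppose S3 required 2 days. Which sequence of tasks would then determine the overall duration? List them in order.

S4, S5

Actual critical path: S4→S5 = 9+10 = 19 ⇒ 19 days.
S3 has 1 day of float (longest path through it is 18).
No other chain overtakes it, so the finish is 19 days.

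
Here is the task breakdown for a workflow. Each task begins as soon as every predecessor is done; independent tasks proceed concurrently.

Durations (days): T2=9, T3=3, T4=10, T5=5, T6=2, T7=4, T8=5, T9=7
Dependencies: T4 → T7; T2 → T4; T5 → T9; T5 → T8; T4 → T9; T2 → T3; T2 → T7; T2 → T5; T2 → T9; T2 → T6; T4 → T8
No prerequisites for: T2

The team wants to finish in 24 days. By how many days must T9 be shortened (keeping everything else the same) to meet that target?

2

Current finish: 26 days; target: 24.
T9 is on every critical path, so each day cut from T9 cuts the finish by one (this holds down to a finish of 24).
Need 26 − 24 = 2 days off T9 → T9 becomes 5 days, finish becomes 24.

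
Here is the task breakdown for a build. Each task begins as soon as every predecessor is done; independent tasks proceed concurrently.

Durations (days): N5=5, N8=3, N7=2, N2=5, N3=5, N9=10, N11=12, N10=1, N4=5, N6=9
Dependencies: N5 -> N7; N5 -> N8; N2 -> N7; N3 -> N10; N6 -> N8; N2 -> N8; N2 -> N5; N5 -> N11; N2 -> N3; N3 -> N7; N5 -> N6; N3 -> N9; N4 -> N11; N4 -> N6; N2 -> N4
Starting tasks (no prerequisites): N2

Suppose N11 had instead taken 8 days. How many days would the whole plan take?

22

Baseline: N2→N5→N11 = 5+5+12 = 22 → 22 days.
N11 is on the critical path; changing it to 8 makes that path 18 days.
Now N2→N4→N6→N8 = 5+5+9+3 = 22 is longest, so the finish becomes 22 days.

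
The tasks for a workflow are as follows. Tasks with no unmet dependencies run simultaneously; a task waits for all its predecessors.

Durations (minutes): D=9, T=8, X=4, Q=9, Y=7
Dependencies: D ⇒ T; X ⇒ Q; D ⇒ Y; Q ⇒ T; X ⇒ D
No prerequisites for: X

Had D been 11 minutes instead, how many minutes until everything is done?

As given, the longest chain is X→D→T = 4+9+8 = 21, so the finish is 21 minutes.
D lies on that path, so at 11 minutes the path becomes 23 minutes.
That remains the longest chain; total 23 minutes.

23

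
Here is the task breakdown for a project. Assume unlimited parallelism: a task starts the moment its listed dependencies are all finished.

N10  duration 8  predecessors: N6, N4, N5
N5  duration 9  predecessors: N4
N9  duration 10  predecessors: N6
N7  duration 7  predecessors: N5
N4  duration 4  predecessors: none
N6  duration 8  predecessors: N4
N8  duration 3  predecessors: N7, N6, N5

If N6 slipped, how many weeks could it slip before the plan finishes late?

1

N4→N5→N7→N8 = 4+9+7+3 = 23 sets the makespan at 23 weeks.
N6 finishes as early as 12 and must finish by 13.
So N6 can slip 13 − 12 = 1 week.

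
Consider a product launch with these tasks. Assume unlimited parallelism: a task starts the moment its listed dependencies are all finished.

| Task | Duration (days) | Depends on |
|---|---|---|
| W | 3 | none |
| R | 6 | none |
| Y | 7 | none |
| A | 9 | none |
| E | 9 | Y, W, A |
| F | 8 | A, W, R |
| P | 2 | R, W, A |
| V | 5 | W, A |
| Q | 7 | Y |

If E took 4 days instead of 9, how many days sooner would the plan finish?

Baseline: A→E = 9+9 = 18 → 18 days.
E lies on that path, so at 4 days the path becomes 13 days.
The binding chain switches to A→F = 9+8 = 17; finish 17 days.
Change in finish: 17 − 18 = -1 days.

1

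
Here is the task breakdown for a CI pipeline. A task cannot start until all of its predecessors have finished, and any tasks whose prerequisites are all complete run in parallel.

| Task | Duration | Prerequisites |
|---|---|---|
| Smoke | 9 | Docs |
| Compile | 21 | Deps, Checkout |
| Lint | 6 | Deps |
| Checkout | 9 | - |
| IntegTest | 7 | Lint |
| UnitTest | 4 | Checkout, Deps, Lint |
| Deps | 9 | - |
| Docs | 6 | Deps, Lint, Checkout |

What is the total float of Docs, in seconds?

Critical path: Checkout→Compile = 9+21 = 30, so the finish is 30 seconds.
The longest chain containing Docs totals 30 seconds.
Slack of Docs = 15 − 15 = 0 seconds.

0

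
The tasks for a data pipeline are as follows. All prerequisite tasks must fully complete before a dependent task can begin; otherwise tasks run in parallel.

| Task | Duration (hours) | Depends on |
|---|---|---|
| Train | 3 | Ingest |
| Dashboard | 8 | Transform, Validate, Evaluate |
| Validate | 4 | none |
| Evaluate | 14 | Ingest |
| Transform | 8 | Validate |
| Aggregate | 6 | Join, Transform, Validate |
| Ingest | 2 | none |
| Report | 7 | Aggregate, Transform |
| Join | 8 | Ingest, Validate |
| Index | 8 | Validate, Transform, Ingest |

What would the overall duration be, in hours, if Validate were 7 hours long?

Critical path before the change: Validate→Join→Aggregate→Report = 4+8+6+7 = 25 giving 25 hours.
Validate lies on that path, so at 7 hours the path becomes 28 hours.
No other chain overtakes it, so the finish is 28 hours.

28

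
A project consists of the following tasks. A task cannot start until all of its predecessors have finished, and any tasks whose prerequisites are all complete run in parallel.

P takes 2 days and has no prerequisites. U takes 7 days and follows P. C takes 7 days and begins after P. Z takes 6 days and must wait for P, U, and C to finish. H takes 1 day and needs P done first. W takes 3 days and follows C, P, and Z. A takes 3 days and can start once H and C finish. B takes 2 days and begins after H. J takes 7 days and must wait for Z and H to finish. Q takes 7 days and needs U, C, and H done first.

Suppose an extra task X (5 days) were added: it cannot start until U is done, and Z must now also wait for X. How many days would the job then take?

Originally the job takes 22 days.
With X inserted, Z now waits for max(P, U, C, X).
New critical path: P→U→X→Z→J = 2+7+5+6+7 = 27 ⇒ 27 days.

27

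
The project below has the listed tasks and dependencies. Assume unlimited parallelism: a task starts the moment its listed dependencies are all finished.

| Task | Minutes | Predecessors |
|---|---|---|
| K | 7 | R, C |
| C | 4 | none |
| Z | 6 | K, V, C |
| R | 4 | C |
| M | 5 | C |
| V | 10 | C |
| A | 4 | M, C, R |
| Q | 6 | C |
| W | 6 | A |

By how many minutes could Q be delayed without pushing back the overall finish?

The longest chain is C→R→K→Z = 4+4+7+6 = 21; overall finish 21 minutes.
The longest chain containing Q totals 10 minutes.
So Q can slip 21 − 10 = 11 minutes.

11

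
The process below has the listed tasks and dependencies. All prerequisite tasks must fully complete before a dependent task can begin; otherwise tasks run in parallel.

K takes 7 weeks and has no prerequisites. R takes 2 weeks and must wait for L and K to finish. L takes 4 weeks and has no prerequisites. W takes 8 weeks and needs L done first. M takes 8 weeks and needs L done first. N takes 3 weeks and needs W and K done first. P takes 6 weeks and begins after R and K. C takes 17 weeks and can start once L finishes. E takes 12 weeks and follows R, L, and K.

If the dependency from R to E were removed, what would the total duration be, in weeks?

21

Original critical path: L→C = 4+17 = 21 ⇒ 21 weeks.
Without R→E, E's earliest start moves from 9 to 7.
The longest chain is now L→C = 4+17 = 21, so the plan takes 21 weeks.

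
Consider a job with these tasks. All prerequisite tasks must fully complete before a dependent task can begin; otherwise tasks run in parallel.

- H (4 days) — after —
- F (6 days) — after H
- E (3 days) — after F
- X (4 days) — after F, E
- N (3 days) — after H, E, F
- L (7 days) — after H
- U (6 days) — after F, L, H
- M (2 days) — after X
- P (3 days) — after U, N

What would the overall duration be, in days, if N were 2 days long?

Actual critical path: H→L→U→P = 4+7+6+3 = 20 ⇒ 20 days.
N has 1 day of float (longest path through it is 19).
That remains the longest chain; total 20 days.

20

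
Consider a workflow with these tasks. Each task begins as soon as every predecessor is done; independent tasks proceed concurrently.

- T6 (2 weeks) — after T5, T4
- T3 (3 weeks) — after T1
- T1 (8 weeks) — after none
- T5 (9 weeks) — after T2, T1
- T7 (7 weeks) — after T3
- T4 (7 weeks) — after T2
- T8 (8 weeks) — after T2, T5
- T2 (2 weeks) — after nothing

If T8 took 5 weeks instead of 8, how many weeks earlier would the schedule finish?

As given, the longest chain is T1→T5→T8 = 8+9+8 = 25, so the finish is 25 weeks.
Since T8 is critical, the -3 change carries straight to that chain (now 22 weeks).
No other chain overtakes it, so the finish is 22 weeks.
Change in finish: 22 − 25 = -3 weeks.

3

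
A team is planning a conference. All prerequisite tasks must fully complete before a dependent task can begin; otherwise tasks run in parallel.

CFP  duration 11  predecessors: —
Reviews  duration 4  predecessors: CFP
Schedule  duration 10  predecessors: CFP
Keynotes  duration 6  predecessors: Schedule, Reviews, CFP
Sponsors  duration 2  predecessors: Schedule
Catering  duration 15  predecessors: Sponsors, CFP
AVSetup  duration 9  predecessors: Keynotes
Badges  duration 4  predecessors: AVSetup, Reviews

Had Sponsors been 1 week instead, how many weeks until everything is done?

Critical path before the change: CFP→Schedule→Keynotes→AVSetup→Badges = 11+10+6+9+4 = 40 giving 40 weeks.
Sponsors is off the critical path — its longest chain is 38 weeks, giving 2 of slack.
That remains the longest chain; total 40 weeks.

40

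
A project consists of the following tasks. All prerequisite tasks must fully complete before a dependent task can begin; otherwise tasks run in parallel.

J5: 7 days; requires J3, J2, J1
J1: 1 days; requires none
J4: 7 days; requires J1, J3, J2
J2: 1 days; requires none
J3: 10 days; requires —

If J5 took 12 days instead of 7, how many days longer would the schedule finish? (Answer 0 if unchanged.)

The binding path is J3→J5 = 10+7 = 17; finish at 17 days.
J5 lies on that path, so at 12 days the path becomes 22 days.
No other chain overtakes it, so the finish is 22 days.
Change in finish: 22 − 17 = +5 days.

5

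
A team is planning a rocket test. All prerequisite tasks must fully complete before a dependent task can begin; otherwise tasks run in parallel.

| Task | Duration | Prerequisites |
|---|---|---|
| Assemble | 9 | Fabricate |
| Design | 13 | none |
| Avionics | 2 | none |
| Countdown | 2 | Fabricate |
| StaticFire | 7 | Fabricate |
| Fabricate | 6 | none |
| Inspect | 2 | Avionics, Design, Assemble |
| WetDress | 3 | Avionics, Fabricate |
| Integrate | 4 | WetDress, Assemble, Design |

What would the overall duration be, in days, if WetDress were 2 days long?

19

The binding path is Fabricate→Assemble→Integrate = 6+9+4 = 19; finish at 19 days.
WetDress has 6 days of float (longest path through it is 13).
That remains the longest chain; total 19 days.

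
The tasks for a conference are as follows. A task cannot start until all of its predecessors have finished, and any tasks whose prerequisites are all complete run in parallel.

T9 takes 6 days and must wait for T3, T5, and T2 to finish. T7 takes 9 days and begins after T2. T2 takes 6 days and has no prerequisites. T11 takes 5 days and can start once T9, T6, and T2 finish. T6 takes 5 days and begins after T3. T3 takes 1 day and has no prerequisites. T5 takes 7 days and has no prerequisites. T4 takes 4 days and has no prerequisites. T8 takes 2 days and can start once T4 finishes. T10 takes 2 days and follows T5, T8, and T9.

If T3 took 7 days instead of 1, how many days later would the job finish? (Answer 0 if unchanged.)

0

The binding path is T5→T9→T11 = 7+6+5 = 18; finish at 18 days.
T3 is off the critical path — its longest chain is 12 days, giving 6 of slack.
Now T3→T9→T11 = 7+6+5 = 18 is longest, so the finish becomes 18 days.
Change in finish: 18 − 18 = +0 days.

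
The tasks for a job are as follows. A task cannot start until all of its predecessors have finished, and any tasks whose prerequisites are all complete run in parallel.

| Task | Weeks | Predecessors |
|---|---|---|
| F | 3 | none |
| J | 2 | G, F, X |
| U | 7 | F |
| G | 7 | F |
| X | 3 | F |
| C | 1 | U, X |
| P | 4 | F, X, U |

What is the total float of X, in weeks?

The longest chain is F→U→P = 3+7+4 = 14; overall finish 14 weeks.
X finishes as early as 6 and must finish by 10.
Slack of X = 7 − 3 = 4 weeks.

4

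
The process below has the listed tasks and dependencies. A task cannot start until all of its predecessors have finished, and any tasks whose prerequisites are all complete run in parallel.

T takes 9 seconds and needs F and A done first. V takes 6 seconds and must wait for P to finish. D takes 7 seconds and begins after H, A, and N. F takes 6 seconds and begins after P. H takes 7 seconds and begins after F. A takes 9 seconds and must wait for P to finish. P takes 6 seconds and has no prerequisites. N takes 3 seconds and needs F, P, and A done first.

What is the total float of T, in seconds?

The longest chain is P→F→H→D = 6+6+7+7 = 26; overall finish 26 seconds.
T finishes as early as 24 and must finish by 26.
Float = 26 − 24 = 2.

2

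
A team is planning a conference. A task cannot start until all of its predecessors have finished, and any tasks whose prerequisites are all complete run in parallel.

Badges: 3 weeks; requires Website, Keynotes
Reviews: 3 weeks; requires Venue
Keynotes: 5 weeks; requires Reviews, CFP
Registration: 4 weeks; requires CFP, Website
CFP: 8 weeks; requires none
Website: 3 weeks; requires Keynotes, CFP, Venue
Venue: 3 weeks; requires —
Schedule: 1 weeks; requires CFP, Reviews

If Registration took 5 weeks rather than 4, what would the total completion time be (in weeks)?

21

Critical path before the change: CFP→Keynotes→Website→Registration = 8+5+3+4 = 20 giving 20 weeks.
Registration is on the critical path; changing it to 5 makes that path 21 weeks.
That remains the longest chain; total 21 weeks.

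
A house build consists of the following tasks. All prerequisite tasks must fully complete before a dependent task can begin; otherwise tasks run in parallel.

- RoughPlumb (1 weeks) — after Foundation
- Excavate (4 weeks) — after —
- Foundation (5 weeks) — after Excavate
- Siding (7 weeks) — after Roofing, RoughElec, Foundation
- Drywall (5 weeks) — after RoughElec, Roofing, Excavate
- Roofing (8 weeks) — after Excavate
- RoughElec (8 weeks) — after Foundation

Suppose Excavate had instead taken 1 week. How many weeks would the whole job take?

As given, the longest chain is Excavate→Foundation→RoughElec→Siding = 4+5+8+7 = 24, so the finish is 24 weeks.
Excavate is on the critical path; changing it to 1 makes that path 21 weeks.
That remains the longest chain; total 21 weeks.

21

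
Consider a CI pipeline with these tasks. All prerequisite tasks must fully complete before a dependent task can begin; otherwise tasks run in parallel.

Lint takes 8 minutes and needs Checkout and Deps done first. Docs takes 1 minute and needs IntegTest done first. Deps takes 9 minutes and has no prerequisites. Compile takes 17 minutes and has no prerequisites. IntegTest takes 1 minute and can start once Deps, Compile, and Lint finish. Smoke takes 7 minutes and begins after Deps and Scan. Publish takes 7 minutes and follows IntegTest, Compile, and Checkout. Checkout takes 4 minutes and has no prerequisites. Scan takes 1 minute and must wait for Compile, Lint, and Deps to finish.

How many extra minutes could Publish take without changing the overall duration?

Critical path: Deps→Lint→IntegTest→Publish = 9+8+1+7 = 25, so the finish is 25 minutes.
The longest chain containing Publish totals 25 minutes.
So Publish can slip 25 − 25 = 0 minutes.

0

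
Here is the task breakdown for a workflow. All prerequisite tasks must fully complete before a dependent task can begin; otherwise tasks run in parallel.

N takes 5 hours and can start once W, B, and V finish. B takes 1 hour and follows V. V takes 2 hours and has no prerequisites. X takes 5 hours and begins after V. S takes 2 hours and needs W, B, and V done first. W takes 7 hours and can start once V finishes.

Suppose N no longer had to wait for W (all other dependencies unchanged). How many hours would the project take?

11

Original critical path: V→W→N = 2+7+5 = 14 ⇒ 14 hours.
Without W→N, N's earliest start moves from 9 to 3.
After: V→W→S = 2+7+2 = 11 → 11 hours.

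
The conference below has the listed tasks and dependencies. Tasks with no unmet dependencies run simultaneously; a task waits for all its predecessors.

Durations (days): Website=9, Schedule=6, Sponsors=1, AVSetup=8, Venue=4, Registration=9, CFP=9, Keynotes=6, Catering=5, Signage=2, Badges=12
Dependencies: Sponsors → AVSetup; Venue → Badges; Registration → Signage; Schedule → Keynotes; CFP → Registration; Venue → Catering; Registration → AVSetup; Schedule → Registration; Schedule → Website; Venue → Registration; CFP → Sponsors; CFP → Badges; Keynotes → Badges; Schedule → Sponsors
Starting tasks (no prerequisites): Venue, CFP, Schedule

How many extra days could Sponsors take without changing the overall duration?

Critical path: CFP→Registration→AVSetup = 9+9+8 = 26, so the finish is 26 days.
Longest path through Sponsors: 18 days (earliest finish 10, latest finish 18).
Slack of Sponsors = 17 − 9 = 8 days.

8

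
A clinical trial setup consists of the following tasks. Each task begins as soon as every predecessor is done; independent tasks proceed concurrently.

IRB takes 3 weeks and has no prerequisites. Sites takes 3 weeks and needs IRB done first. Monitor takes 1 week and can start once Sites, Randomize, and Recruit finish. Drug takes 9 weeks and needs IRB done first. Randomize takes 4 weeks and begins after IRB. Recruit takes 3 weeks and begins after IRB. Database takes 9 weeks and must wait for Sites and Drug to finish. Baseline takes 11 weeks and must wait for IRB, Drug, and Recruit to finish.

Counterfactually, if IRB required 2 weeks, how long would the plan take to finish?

22

Baseline: IRB→Drug→Baseline = 3+9+11 = 23 → 23 weeks.
IRB is on the critical path; changing it to 2 makes that path 22 weeks.
No other chain overtakes it, so the finish is 22 weeks.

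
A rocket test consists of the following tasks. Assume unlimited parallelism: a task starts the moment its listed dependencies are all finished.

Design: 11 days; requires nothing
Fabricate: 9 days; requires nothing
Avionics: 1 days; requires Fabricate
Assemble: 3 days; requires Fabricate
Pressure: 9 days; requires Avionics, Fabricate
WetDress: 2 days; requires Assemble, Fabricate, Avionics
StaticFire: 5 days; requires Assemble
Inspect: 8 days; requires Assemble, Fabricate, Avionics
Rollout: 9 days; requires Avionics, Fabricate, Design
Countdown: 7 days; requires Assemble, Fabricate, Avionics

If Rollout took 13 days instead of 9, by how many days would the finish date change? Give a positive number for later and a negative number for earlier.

4

Baseline: Design→Rollout = 11+9 = 20 → 20 days.
Rollout is on the critical path; changing it to 13 makes that path 24 days.
No other chain overtakes it, so the finish is 24 days.
Change in finish: 24 − 20 = +4 days.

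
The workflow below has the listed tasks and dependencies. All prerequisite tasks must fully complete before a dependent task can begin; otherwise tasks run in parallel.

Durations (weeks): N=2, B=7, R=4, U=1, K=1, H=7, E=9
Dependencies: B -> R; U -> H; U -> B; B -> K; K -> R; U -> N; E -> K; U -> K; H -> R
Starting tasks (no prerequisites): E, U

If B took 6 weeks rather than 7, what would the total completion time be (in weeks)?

14

The binding path is E→K→R = 9+1+4 = 14; finish at 14 weeks.
B is off the critical path — its longest chain is 13 weeks, giving 1 of slack.
The critical path is still E→K→R; finish is now 14 weeks.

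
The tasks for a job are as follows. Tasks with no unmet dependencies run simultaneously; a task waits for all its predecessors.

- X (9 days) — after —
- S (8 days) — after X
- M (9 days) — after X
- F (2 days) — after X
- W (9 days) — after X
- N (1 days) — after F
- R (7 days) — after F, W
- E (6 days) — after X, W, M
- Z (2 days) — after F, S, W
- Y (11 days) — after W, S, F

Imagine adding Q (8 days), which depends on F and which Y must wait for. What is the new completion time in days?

Originally the job takes 29 days.
With Q inserted, Y now waits for max(W, S, F, Q).
New critical path: X→F→Q→Y = 9+2+8+11 = 30 ⇒ 30 days.

30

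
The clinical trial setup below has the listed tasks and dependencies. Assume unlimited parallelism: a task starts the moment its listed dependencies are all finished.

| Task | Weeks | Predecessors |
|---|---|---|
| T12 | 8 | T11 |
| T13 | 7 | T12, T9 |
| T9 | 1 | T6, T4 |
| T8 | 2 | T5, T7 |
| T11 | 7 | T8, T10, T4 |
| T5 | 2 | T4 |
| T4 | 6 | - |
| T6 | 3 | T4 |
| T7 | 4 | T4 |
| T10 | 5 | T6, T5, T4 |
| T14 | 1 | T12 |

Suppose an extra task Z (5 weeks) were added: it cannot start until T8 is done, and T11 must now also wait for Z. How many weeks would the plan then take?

39

Originally the plan takes 36 weeks.
With Z inserted, T11 now waits for max(T8, T10, T4, Z).
New critical path: T4→T7→T8→Z→T11→T12→T13 = 6+4+2+5+7+8+7 = 39 ⇒ 39 weeks.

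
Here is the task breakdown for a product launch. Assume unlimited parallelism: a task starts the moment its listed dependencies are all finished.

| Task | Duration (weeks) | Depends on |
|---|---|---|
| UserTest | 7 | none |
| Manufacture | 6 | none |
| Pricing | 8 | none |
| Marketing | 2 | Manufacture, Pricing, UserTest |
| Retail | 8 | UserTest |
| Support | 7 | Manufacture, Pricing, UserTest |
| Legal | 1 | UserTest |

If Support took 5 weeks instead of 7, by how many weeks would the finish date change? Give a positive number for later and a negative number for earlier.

0

Baseline: Pricing→Support = 8+7 = 15 → 15 weeks.
Since Support is critical, the -2 change carries straight to that chain (now 13 weeks).
New critical path: UserTest→Retail = 7+8 = 15 ⇒ 15 weeks.
Change in finish: 15 − 15 = +0 weeks.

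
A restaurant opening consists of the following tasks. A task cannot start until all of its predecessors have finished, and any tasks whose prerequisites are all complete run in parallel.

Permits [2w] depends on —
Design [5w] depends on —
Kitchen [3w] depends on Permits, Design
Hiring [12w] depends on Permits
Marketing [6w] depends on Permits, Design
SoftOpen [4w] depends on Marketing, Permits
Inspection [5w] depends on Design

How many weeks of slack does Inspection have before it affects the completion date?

5

The longest chain is Design→Marketing→SoftOpen = 5+6+4 = 15; overall finish 15 weeks.
Longest path through Inspection: 10 weeks (earliest finish 10, latest finish 15).
So Inspection can slip 15 − 10 = 5 weeks.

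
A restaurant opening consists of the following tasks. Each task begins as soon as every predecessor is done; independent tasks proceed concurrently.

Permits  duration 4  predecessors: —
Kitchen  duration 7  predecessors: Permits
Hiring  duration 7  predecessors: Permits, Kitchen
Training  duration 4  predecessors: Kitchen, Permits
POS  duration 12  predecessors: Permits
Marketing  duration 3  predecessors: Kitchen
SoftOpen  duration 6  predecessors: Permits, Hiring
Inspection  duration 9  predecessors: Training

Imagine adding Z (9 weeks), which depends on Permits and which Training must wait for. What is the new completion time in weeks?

Originally the project takes 24 weeks.
With Z inserted, Training now waits for max(Kitchen, Permits, Z).
New critical path: Permits→Z→Training→Inspection = 4+9+4+9 = 26 ⇒ 26 weeks.

26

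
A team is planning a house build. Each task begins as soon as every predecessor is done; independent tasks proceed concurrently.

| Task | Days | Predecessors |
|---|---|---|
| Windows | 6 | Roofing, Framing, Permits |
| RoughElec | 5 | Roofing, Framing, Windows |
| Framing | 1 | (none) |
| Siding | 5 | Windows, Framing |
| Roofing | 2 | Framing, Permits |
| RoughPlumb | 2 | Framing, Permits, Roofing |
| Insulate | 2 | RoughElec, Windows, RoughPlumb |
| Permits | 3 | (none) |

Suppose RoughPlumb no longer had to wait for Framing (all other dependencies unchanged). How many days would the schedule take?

18

With the dependency in place, Permits→Roofing→Windows→RoughElec→Insulate = 3+2+6+5+2 = 18 sets the finish at 18 days.
Dropping Framing→RoughPlumb doesn't change RoughPlumb's earliest start (5); another predecessor still binds.
After: Permits→Roofing→Windows→RoughElec→Insulate = 3+2+6+5+2 = 18 → 18 days.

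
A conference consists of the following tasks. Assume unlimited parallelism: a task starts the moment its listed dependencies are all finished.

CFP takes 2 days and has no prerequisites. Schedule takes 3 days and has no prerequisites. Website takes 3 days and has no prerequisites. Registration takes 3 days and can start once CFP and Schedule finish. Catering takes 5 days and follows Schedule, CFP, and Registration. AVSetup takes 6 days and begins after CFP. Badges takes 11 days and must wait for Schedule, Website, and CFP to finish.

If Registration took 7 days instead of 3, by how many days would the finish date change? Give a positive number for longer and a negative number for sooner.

1

Actual critical path: Schedule→Badges = 3+11 = 14 ⇒ 14 days.
The longest path through Registration is only 11 days, so Registration has float 3.
New critical path: Schedule→Registration→Catering = 3+7+5 = 15 ⇒ 15 days.
Change in finish: 15 − 14 = +1 days.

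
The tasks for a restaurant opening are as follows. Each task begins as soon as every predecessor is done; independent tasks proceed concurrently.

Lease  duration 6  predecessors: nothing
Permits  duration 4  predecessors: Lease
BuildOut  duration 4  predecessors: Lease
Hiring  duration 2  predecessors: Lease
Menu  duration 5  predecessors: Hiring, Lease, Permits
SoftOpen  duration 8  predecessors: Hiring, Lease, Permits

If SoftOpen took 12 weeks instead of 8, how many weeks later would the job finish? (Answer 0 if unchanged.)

The binding path is Lease→Permits→SoftOpen = 6+4+8 = 18; finish at 18 weeks.
SoftOpen lies on that path, so at 12 weeks the path becomes 22 weeks.
The critical path is still Lease→Permits→SoftOpen; finish is now 22 weeks.
Change in finish: 22 − 18 = +4 weeks.

4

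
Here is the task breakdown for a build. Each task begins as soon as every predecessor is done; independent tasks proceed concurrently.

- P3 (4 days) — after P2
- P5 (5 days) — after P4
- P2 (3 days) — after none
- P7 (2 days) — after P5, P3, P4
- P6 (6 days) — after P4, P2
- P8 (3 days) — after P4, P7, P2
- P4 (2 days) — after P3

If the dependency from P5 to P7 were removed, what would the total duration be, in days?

15

With the dependency in place, P2→P3→P4→P5→P7→P8 = 3+4+2+5+2+3 = 19 sets the finish at 19 days.
Without P5→P7, P7's earliest start moves from 14 to 9.
The longest chain is now P2→P3→P4→P6 = 3+4+2+6 = 15, so the schedule takes 15 days.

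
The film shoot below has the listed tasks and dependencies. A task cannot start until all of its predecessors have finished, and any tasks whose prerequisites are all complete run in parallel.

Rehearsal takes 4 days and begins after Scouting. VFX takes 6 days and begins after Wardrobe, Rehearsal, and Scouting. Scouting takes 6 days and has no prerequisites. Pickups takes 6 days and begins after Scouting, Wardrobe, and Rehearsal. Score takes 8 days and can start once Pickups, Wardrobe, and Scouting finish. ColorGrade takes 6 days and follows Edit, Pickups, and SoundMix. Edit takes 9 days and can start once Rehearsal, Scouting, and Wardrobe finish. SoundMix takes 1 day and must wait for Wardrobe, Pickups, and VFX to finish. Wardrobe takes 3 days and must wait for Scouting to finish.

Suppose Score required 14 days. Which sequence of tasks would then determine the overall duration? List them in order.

Actual critical path: Scouting→Rehearsal→Edit→ColorGrade = 6+4+9+6 = 25 ⇒ 25 days.
Score is off the critical path — its longest chain is 24 days, giving 1 of slack.
Now Scouting→Rehearsal→Pickups→Score = 6+4+6+14 = 30 is longest, so the finish becomes 30 days.

Scouting, Rehearsal, Pickups, Score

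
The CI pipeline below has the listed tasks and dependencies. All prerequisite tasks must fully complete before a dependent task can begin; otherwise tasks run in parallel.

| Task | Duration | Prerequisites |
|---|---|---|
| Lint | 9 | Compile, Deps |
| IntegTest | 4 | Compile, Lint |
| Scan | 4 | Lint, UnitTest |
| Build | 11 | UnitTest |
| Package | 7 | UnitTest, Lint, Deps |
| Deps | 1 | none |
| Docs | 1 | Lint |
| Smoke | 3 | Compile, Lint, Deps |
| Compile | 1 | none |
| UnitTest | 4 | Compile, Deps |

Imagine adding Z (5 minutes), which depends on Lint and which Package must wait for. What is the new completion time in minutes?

22

Originally the project takes 17 minutes.
With Z inserted, Package now waits for max(UnitTest, Lint, Deps, Z).
New critical path: Deps→Lint→Z→Package = 1+9+5+7 = 22 ⇒ 22 minutes.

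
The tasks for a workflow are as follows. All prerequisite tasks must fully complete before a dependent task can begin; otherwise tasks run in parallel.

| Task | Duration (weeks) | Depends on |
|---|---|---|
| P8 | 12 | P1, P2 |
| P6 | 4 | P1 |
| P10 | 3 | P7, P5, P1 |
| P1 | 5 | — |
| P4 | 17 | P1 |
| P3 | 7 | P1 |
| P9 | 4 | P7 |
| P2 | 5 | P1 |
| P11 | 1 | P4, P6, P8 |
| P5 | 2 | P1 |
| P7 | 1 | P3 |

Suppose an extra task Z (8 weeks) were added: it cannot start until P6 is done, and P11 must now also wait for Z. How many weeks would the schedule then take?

Originally the schedule takes 23 weeks.
With Z inserted, P11 now waits for max(P4, P6, P8, Z).
New critical path: P1→P2→P8→P11 = 5+5+12+1 = 23 ⇒ 23 weeks.

23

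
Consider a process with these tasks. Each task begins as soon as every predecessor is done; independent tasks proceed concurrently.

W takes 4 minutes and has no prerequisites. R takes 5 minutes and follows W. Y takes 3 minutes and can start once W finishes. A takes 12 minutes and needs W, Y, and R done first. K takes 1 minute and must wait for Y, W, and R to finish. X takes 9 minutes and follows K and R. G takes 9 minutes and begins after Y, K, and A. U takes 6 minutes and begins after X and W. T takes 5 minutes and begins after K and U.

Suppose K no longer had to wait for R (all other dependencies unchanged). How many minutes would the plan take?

With the dependency in place, W→R→A→G = 4+5+12+9 = 30 sets the finish at 30 minutes.
Without R→K, K's earliest start moves from 9 to 7.
The longest chain is now W→R→A→G = 4+5+12+9 = 30, so the plan takes 30 minutes.

30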